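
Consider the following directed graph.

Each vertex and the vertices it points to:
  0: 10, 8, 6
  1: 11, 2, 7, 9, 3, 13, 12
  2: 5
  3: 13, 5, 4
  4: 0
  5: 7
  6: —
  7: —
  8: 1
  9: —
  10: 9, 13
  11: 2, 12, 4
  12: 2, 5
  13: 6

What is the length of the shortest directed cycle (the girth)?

5

For each vertex v, BFS finds the shortest path from v back to v.
The shortest such closed walk is 0 → 8 → 1 → 11 → 4 → 0, length 5.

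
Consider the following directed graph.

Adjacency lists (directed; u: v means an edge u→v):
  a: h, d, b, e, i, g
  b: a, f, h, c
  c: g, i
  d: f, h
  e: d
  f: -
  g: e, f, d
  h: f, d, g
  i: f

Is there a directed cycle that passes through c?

No

c lies on a cycle iff there is a path from c back to itself.
Exploring from c, it never reaches itself; equivalently, its strongly connected component is a singleton.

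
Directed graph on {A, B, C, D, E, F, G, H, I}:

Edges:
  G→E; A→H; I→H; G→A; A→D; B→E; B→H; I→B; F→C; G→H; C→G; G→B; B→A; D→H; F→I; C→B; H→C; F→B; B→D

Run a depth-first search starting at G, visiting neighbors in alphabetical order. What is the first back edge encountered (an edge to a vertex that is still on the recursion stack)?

B->A

DFS from G (visiting neighbors in alphabetical order); mark gray on enter, black on exit:
G gray
  A gray
    D gray
      H gray
        C gray
          B gray
            B→A: A is gray → back edge
First back edge: B → A.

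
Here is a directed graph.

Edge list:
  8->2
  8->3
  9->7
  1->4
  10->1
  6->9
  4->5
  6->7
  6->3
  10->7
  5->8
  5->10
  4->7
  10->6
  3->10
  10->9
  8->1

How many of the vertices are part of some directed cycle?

7

A vertex is on a directed cycle iff it belongs to a strongly connected component of size ≥ 2 (or has a self-loop).
The vertices on cycles are {1, 3, 4, 5, 6, 8, 10} — 7 in total.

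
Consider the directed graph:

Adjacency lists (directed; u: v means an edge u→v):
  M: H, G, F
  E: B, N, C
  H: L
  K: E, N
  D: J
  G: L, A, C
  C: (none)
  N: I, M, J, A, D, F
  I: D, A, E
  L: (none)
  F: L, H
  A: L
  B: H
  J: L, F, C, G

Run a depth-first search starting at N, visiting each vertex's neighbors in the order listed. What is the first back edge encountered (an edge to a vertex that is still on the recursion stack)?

DFS from N (visiting each vertex's neighbors in the order listed); mark gray on enter, black on exit:
N gray
  I gray
    D gray
      J gray
        L gray
        L black
        F gray
          F→L: L black — skip
          H gray
            H→L: L black — skip
          H black
        F black
        C gray
        C black
        G gray
          G→L: L black — skip
          A gray
            A→L: L black — skip
          A black
          G→C: C black — skip
        G black
      J black
    D black
    I→A: A black — skip
    E gray
      B gray
        B→H: H black — skip
      B black
      E→N: N is gray → back edge
First back edge: E → N.

E→N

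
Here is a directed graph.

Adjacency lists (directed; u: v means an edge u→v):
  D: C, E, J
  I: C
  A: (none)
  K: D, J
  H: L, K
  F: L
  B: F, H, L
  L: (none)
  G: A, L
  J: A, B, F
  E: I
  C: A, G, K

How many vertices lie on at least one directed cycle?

8

A vertex is on a directed cycle iff it belongs to a strongly connected component of size ≥ 2 (or has a self-loop).
The vertices on cycles are {B, C, D, E, H, I, J, K} — 8 in total.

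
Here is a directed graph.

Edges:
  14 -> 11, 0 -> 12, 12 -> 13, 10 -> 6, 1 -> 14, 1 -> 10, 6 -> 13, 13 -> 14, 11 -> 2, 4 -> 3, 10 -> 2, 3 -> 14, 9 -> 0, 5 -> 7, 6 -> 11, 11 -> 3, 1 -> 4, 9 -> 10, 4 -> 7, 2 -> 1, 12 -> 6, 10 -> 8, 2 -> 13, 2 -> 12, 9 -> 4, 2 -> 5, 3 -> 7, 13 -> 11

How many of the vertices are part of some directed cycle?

10

A vertex is on a directed cycle iff it belongs to a strongly connected component of size ≥ 2 (or has a self-loop).
The vertices on cycles are {1, 2, 3, 4, 6, 10, 11, 12, 13, 14} — 10 in total.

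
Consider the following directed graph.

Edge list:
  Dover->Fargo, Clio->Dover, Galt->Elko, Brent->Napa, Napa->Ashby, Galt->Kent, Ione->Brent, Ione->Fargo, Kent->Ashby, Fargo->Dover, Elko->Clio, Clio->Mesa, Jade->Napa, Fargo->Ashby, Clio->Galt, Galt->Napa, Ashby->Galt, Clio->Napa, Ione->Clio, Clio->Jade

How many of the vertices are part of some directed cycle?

A vertex is on a directed cycle iff it belongs to a strongly connected component of size ≥ 2 (or has a self-loop).
The vertices on cycles are {Clio, Elko, Galt, Jade, Kent, Napa, Ashby, Dover, Fargo} — 9 in total.

9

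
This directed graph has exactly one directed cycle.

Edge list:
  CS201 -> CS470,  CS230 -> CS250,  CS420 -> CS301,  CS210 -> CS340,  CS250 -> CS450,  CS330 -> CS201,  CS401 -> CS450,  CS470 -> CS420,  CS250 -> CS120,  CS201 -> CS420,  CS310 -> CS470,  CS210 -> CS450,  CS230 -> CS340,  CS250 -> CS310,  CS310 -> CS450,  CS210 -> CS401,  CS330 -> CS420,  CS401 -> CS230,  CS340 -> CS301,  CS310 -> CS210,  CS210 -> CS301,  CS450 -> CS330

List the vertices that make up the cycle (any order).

DFS with gray/black marking from CS230:
CS230 gray
  CS250 gray
    CS310 gray
      CS210 gray
        CS340 gray
          CS301 gray
          CS301 black
        CS340 black
        CS450 gray
          CS330 gray
            CS201 gray
              CS420 gray
                CS420→CS301: CS301 black — skip
              CS420 black
              CS470 gray
                CS470→CS420: CS420 black — skip
              CS470 black
            CS201 black
            CS330→CS420: CS420 black — skip
          CS330 black
        CS450 black
        CS401 gray
          CS401→CS230: CS230 is gray → back edge
Back edge closes the cycle CS230 → CS250 → CS310 → CS210 → CS401 → CS230; its vertices are {CS210, CS230, CS250, CS310, CS401}.

CS210, CS230, CS250, CS310, CS401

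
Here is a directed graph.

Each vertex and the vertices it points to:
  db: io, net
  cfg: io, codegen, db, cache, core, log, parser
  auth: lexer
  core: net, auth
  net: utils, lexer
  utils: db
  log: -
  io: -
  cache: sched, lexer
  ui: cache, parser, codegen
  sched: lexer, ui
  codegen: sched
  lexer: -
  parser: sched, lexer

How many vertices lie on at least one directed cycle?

8

A vertex is on a directed cycle iff it belongs to a strongly connected component of size ≥ 2 (or has a self-loop).
The vertices on cycles are {db, ui, net, cache, sched, utils, parser, codegen} — 8 in total.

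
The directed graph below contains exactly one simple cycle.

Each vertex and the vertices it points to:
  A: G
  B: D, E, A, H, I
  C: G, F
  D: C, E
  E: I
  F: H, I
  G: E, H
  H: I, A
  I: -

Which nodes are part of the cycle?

A, G, H

DFS with gray/black marking from A:
A gray
  G gray
    E gray
      I gray
      I black
    E black
    H gray
      H→I: I black — skip
      H→A: A is gray → back edge
Back edge closes the cycle A → G → H → A; its vertices are {A, G, H}.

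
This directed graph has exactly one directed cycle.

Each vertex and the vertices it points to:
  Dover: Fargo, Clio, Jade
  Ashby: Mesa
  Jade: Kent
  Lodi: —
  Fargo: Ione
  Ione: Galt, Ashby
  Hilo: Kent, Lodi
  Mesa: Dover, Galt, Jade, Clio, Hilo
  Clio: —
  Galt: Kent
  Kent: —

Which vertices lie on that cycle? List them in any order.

Ione, Mesa, Ashby, Dover, Fargo

DFS with gray/black marking from Mesa:
Mesa gray
  Dover gray
    Fargo gray
      Ione gray
        Galt gray
          Kent gray
          Kent black
        Galt black
        Ashby gray
          Ashby→Mesa: Mesa is gray → back edge
Back edge closes the cycle Mesa → Dover → Fargo → Ione → Ashby → Mesa; its vertices are {Ione, Mesa, Ashby, Dover, Fargo}.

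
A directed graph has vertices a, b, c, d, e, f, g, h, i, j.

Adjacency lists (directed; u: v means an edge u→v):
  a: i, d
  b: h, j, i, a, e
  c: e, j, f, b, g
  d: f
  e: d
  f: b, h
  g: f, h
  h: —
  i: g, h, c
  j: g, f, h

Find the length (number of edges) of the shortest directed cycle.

3

For each vertex v, BFS finds the shortest path from v back to v.
The shortest such closed walk is c → b → i → c, length 3.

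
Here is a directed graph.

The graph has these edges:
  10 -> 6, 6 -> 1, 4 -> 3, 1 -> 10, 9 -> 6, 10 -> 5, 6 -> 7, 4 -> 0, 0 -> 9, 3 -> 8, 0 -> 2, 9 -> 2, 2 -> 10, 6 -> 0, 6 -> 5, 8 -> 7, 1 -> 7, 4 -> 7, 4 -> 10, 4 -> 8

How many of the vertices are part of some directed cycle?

6

A vertex is on a directed cycle iff it belongs to a strongly connected component of size ≥ 2 (or has a self-loop).
The vertices on cycles are {0, 1, 2, 6, 9, 10} — 6 in total.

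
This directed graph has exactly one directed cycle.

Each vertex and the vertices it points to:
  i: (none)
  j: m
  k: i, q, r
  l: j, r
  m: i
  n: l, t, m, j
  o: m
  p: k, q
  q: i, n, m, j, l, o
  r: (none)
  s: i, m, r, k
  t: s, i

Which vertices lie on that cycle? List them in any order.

DFS with gray/black marking from k:
k gray
  i gray
  i black
  q gray
    q→i: i black — skip
    n gray
      l gray
        j gray
          m gray
            m→i: i black — skip
          m black
        j black
        r gray
        r black
      l black
      t gray
        s gray
          s→i: i black — skip
          s→m: m black — skip
          s→r: r black — skip
          s→k: k is gray → back edge
Back edge closes the cycle k → q → n → t → s → k; its vertices are {k, n, q, s, t}.

k, n, q, s, t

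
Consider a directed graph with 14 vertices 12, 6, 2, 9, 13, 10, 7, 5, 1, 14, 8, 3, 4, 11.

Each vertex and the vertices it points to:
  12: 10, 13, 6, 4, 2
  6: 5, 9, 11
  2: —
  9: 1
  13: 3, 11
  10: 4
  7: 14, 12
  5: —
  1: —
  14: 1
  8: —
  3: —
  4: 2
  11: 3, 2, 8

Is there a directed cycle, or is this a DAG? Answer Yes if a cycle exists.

No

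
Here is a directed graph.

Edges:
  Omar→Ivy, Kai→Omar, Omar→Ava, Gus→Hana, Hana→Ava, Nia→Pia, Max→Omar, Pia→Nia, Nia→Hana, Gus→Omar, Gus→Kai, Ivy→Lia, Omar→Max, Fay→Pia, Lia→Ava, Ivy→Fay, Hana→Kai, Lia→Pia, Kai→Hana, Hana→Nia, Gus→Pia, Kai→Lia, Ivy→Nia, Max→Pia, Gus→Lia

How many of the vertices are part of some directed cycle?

A vertex is on a directed cycle iff it belongs to a strongly connected component of size ≥ 2 (or has a self-loop).
The vertices on cycles are {Fay, Ivy, Kai, Lia, Max, Nia, Pia, Hana, Omar} — 9 in total.

9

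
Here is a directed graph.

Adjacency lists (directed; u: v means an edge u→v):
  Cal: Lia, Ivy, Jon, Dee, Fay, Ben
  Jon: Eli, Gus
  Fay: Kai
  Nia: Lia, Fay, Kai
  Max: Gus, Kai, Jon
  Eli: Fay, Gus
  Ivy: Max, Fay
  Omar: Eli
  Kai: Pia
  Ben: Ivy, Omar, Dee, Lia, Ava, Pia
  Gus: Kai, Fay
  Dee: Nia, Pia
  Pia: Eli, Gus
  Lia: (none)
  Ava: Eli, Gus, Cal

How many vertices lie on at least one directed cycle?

8

A vertex is on a directed cycle iff it belongs to a strongly connected component of size ≥ 2 (or has a self-loop).
The vertices on cycles are {Ava, Ben, Cal, Eli, Fay, Gus, Kai, Pia} — 8 in total.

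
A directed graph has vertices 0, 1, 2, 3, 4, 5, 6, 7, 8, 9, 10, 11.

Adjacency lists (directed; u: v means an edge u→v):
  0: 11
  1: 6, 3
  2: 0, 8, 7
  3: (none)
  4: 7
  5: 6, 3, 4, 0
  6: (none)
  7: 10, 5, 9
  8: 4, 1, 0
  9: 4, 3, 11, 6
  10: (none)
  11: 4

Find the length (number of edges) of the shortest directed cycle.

3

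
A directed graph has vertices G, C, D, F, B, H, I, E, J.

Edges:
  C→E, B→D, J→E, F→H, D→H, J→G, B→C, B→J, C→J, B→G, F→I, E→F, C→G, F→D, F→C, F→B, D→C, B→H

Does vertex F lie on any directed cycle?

F is on a cycle iff F can reach itself via ≥1 edge.
F → C → E → F — yes.

Yes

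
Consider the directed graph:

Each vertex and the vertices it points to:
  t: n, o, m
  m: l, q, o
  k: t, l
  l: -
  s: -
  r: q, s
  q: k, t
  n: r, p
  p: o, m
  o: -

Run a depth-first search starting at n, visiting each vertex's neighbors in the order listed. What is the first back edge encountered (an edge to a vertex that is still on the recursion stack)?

DFS from n (visiting each vertex's neighbors in the order listed); mark gray on enter, black on exit:
n gray
  r gray
    q gray
      k gray
        t gray
          t→n: n is gray → back edge
First back edge: t → n.

t->n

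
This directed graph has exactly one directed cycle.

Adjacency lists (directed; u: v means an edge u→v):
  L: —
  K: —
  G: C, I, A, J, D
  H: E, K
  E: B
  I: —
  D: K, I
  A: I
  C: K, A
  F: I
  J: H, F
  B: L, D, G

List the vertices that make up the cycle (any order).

B, E, G, H, J

DFS with gray/black marking from B:
B gray
  L gray
  L black
  D gray
    K gray
    K black
    I gray
    I black
  D black
  G gray
    C gray
      C→K: K black — skip
      A gray
        A→I: I black — skip
      A black
    C black
    G→I: I black — skip
    G→A: A black — skip
    J gray
      H gray
        E gray
          E→B: B is gray → back edge
Back edge closes the cycle B → G → J → H → E → B; its vertices are {B, E, G, H, J}.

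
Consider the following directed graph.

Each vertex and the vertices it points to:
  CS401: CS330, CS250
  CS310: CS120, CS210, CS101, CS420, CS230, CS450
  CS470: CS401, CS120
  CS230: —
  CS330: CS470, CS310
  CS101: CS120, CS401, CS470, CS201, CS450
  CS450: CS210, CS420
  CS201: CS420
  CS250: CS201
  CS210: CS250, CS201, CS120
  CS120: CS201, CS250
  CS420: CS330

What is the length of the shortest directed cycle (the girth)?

3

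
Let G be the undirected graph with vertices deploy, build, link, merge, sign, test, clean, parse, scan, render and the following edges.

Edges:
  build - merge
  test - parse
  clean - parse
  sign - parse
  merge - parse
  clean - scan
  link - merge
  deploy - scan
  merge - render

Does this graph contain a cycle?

DFS, tracking each vertex's parent; an edge to a visited non-parent vertex closes a cycle.
Start from test:
visit test (parent –)
  visit parse (parent test)
    visit merge (parent parse)
      merge–parse: parent, skip
      visit link (parent merge)
        link–merge: parent, skip
      visit build (parent merge)
        build–merge: parent, skip
      visit render (parent merge)
        render–merge: parent, skip
    visit sign (parent parse)
      sign–parse: parent, skip
    parse–test: parent, skip
    visit clean (parent parse)
      visit scan (parent clean)
        visit deploy (parent scan)
          deploy–scan: parent, skip
        scan–clean: parent, skip
      clean–parse: parent, skip
No non-parent visited neighbor found — the graph is a forest.

No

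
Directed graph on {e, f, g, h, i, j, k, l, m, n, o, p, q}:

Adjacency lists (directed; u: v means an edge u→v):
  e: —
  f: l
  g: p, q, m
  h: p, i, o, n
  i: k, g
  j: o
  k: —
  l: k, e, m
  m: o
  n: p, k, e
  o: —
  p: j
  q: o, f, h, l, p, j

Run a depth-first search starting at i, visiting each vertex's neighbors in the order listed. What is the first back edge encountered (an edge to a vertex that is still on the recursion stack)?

h->i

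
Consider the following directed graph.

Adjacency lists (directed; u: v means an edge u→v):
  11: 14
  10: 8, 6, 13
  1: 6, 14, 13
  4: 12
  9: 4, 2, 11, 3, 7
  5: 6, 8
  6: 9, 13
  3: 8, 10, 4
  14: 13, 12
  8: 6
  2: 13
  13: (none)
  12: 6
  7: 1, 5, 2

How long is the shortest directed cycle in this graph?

4

For each vertex v, BFS finds the shortest path from v back to v.
The shortest such closed walk is 9 → 7 → 5 → 6 → 9, length 4.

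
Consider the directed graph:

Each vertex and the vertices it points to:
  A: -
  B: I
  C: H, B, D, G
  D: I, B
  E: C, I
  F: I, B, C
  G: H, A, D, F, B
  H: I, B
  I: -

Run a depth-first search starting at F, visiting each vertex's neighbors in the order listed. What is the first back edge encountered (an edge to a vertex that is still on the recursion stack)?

G→F

DFS from F (visiting each vertex's neighbors in the order listed); mark gray on enter, black on exit:
F gray
  I gray
  I black
  B gray
    B→I: I black — skip
  B black
  C gray
    H gray
      H→I: I black — skip
      H→B: B black — skip
    H black
    C→B: B black — skip
    D gray
      D→I: I black — skip
      D→B: B black — skip
    D black
    G gray
      G→H: H black — skip
      A gray
      A black
      G→D: D black — skip
      G→F: F is gray → back edge
First back edge: G → F.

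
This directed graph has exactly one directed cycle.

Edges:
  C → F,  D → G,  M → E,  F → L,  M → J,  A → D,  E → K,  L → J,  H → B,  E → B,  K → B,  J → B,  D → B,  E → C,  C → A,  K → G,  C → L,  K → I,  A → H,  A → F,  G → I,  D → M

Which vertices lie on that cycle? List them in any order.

DFS with gray/black marking from E:
E gray
  K gray
    I gray
    I black
    B gray
    B black
    G gray
      G→I: I black — skip
    G black
  K black
  C gray
    L gray
      J gray
        J→B: B black — skip
      J black
    L black
    F gray
      F→L: L black — skip
    F black
    A gray
      A→F: F black — skip
      D gray
        M gray
          M→E: E is gray → back edge
Back edge closes the cycle E → C → A → D → M → E; its vertices are {A, C, D, E, M}.

A, C, D, E, M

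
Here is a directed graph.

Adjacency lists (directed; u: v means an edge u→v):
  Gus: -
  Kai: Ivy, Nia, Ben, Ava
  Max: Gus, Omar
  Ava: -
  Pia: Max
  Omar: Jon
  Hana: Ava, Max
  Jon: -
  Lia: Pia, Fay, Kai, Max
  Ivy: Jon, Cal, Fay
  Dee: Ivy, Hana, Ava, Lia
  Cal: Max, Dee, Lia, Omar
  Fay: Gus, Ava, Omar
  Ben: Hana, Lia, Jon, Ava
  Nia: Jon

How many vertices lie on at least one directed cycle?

6

A vertex is on a directed cycle iff it belongs to a strongly connected component of size ≥ 2 (or has a self-loop).
The vertices on cycles are {Ben, Cal, Dee, Ivy, Kai, Lia} — 6 in total.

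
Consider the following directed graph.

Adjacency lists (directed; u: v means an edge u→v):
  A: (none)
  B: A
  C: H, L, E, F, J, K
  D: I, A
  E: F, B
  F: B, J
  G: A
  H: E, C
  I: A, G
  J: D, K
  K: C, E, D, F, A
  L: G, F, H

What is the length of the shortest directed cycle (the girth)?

2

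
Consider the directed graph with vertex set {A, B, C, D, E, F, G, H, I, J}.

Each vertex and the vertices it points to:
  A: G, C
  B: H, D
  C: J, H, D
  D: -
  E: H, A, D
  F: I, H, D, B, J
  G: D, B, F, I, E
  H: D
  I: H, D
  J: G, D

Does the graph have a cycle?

Yes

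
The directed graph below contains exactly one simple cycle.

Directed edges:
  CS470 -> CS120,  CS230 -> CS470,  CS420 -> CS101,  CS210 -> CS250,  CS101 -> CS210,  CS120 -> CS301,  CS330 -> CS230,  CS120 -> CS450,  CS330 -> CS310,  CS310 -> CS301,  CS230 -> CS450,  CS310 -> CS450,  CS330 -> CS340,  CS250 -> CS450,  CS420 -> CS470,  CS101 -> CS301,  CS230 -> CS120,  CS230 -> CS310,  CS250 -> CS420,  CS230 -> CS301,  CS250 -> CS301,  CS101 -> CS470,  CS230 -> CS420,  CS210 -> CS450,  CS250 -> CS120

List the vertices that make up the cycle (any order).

DFS with gray/black marking from CS420:
CS420 gray
  CS470 gray
    CS120 gray
      CS301 gray
      CS301 black
      CS450 gray
      CS450 black
    CS120 black
  CS470 black
  CS101 gray
    CS210 gray
      CS250 gray
        CS250→CS301: CS301 black — skip
        CS250→CS450: CS450 black — skip
        CS250→CS420: CS420 is gray → back edge
Back edge closes the cycle CS420 → CS101 → CS210 → CS250 → CS420; its vertices are {CS101, CS210, CS250, CS420}.

CS101, CS210, CS250, CS420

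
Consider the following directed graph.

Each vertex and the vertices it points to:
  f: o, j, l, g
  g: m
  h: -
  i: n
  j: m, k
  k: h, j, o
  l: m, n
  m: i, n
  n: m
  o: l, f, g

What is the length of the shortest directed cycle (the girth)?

2

For each vertex v, BFS finds the shortest path from v back to v.
The shortest such closed walk is k → j → k, length 2.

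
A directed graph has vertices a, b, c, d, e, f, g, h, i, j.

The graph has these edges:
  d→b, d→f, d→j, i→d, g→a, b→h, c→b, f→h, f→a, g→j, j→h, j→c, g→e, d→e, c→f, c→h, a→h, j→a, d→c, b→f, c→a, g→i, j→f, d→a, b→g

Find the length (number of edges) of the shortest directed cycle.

4

For each vertex v, BFS finds the shortest path from v back to v.
The shortest such closed walk is b → g → i → d → b, length 4.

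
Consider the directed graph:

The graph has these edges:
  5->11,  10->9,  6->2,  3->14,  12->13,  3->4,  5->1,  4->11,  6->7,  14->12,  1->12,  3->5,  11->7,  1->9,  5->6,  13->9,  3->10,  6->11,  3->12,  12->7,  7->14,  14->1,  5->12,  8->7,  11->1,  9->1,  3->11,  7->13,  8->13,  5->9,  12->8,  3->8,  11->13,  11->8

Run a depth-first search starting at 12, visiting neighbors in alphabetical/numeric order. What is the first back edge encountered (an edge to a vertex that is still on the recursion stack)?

1->9

DFS from 12 (visiting neighbors in alphabetical/numeric order); mark gray on enter, black on exit:
12 gray
  7 gray
    13 gray
      9 gray
        1 gray
          1→9: 9 is gray → back edge
First back edge: 1 → 9.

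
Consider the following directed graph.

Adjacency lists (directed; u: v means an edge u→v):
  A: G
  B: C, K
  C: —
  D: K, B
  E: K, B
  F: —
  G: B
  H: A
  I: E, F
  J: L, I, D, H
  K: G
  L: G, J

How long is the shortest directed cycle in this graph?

2

For each vertex v, BFS finds the shortest path from v back to v.
The shortest such closed walk is J → L → J, length 2.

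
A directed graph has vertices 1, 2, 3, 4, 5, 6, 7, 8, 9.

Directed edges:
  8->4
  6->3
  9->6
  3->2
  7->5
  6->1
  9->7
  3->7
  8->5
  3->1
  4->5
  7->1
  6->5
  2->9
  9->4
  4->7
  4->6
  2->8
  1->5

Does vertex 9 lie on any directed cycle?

Yes

9 is on a cycle iff 9 can reach itself via ≥1 edge.
9 → 6 → 3 → 2 → 9 — yes.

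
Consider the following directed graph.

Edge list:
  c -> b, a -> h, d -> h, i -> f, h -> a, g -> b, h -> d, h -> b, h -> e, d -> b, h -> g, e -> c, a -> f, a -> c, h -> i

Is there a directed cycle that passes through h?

h is on a cycle iff h can reach itself via ≥1 edge.
h → a → h — yes.

Yes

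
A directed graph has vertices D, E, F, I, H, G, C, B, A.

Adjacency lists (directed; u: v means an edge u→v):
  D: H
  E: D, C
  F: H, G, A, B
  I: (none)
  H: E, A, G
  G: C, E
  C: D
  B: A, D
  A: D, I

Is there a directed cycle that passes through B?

B lies on a cycle iff there is a path from B back to itself.
Exploring from B, it never reaches itself; equivalently, its strongly connected component is a singleton.

No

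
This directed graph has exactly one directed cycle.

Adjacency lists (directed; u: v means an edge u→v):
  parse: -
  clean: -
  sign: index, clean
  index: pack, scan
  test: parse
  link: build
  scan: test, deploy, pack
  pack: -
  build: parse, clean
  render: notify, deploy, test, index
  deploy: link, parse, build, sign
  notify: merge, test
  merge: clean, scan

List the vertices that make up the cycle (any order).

scan, sign, index, deploy

DFS with gray/black marking from deploy:
deploy gray
  link gray
    build gray
      parse gray
      parse black
      clean gray
      clean black
    build black
  link black
  deploy→parse: parse black — skip
  deploy→build: build black — skip
  sign gray
    index gray
      pack gray
      pack black
      scan gray
        test gray
          test→parse: parse black — skip
        test black
        scan→deploy: deploy is gray → back edge
Back edge closes the cycle deploy → sign → index → scan → deploy; its vertices are {scan, sign, index, deploy}.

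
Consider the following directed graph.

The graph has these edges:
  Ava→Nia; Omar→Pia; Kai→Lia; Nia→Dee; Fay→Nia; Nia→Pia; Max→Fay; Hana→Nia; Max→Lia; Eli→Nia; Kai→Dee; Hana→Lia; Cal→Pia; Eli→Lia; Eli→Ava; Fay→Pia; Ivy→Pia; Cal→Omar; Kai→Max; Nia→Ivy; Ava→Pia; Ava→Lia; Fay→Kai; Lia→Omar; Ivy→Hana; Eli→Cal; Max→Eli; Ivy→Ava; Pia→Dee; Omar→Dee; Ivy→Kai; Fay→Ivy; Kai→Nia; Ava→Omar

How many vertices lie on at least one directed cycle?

8

A vertex is on a directed cycle iff it belongs to a strongly connected component of size ≥ 2 (or has a self-loop).
The vertices on cycles are {Ava, Eli, Fay, Ivy, Kai, Max, Nia, Hana} — 8 in total.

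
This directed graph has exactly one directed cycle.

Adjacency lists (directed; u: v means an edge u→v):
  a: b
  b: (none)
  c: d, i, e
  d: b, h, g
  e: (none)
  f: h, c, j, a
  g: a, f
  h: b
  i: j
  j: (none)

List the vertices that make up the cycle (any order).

DFS with gray/black marking from c:
c gray
  d gray
    b gray
    b black
    h gray
      h→b: b black — skip
    h black
    g gray
      a gray
        a→b: b black — skip
      a black
      f gray
        f→h: h black — skip
        f→c: c is gray → back edge
Back edge closes the cycle c → d → g → f → c; its vertices are {c, d, f, g}.

c, d, f, g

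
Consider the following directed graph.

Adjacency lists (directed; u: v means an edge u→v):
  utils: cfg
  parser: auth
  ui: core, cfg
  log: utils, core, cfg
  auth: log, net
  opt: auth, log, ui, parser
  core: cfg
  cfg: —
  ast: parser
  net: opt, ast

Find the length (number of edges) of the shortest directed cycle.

3

For each vertex v, BFS finds the shortest path from v back to v.
The shortest such closed walk is auth → net → opt → auth, length 3.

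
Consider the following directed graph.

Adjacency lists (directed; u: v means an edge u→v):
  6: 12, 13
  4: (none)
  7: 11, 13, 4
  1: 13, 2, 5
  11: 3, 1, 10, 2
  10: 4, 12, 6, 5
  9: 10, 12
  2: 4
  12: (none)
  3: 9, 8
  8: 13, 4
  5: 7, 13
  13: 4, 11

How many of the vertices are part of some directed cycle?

A vertex is on a directed cycle iff it belongs to a strongly connected component of size ≥ 2 (or has a self-loop).
The vertices on cycles are {1, 3, 5, 6, 7, 8, 9, 10, 11, 13} — 10 in total.

10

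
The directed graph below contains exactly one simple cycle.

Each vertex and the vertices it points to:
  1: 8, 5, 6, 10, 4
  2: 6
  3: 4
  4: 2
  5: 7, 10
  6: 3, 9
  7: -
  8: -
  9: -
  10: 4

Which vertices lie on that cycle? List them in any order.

DFS with gray/black marking from 6:
6 gray
  3 gray
    4 gray
      2 gray
        2→6: 6 is gray → back edge
Back edge closes the cycle 6 → 3 → 4 → 2 → 6; its vertices are {2, 3, 4, 6}.

2, 3, 4, 6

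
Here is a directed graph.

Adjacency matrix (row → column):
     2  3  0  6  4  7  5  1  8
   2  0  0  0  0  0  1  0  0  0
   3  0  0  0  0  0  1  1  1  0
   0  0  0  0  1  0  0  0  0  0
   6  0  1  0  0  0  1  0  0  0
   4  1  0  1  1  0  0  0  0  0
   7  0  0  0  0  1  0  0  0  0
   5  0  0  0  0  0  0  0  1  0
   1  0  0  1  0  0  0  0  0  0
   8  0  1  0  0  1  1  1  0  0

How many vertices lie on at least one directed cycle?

8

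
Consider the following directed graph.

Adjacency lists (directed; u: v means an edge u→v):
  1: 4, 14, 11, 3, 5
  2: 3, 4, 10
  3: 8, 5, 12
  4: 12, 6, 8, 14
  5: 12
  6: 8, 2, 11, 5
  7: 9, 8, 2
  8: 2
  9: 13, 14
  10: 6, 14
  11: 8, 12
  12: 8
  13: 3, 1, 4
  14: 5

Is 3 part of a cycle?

3 is on a cycle iff 3 can reach itself via ≥1 edge.
3 → 8 → 2 → 3 — yes.

Yes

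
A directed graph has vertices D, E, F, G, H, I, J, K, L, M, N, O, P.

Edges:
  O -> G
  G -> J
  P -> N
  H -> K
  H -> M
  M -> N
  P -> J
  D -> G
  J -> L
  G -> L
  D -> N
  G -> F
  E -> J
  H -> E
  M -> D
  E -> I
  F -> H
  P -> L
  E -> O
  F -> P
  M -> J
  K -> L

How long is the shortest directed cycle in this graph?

5

For each vertex v, BFS finds the shortest path from v back to v.
The shortest such closed walk is F → H → M → D → G → F, length 5.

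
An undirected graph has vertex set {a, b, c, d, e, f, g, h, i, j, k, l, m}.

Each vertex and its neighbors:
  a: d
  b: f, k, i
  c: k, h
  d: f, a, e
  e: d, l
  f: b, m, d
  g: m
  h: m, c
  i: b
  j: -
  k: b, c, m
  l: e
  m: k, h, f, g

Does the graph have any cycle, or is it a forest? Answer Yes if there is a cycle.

Yes

DFS, tracking each vertex's parent; an edge to a visited non-parent vertex closes a cycle.
Start from a:
visit a (parent –)
  visit d (parent a)
    visit f (parent d)
      visit b (parent f)
        b–f: parent, skip
        visit k (parent b)
          k–b: parent, skip
          visit c (parent k)
            c–k: parent, skip
            visit h (parent c)
              visit m (parent h)
                m–k: k visited and ≠ parent → cycle
Cycle: k – c – h – m – k.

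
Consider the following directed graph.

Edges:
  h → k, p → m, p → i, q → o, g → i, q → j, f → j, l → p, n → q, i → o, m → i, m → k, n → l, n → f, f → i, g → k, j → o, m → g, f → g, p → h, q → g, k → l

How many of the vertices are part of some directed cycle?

A vertex is on a directed cycle iff it belongs to a strongly connected component of size ≥ 2 (or has a self-loop).
The vertices on cycles are {g, h, k, l, m, p} — 6 in total.

6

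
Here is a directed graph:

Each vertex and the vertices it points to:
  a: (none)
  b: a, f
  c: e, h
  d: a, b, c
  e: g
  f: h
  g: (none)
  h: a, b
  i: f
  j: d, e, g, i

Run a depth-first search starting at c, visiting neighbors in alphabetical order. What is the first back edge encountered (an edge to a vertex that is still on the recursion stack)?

DFS from c (visiting neighbors in alphabetical order); mark gray on enter, black on exit:
c gray
  e gray
    g gray
    g black
  e black
  h gray
    a gray
    a black
    b gray
      b→a: a black — skip
      f gray
        f→h: h is gray → back edge
First back edge: f → h.

f→h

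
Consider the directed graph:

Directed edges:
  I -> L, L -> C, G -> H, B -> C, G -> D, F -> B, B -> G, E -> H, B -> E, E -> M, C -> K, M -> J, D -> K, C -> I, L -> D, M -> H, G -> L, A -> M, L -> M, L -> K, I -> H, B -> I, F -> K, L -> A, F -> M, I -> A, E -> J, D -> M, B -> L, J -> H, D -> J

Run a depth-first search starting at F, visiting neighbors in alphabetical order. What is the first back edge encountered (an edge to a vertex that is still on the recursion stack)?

L->C

DFS from F (visiting neighbors in alphabetical order); mark gray on enter, black on exit:
F gray
  B gray
    C gray
      I gray
        A gray
          M gray
            H gray
            H black
            J gray
              J→H: H black — skip
            J black
          M black
        A black
        I→H: H black — skip
        L gray
          L→A: A black — skip
          L→C: C is gray → back edge
First back edge: L → C.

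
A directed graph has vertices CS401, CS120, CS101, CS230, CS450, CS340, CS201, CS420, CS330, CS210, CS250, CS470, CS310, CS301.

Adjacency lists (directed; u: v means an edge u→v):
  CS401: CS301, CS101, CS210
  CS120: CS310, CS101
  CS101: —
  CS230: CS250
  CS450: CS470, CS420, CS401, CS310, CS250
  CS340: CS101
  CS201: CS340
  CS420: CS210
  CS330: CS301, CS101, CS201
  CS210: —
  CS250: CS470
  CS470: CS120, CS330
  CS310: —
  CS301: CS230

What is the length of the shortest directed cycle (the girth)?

For each vertex v, BFS finds the shortest path from v back to v.
The shortest such closed walk is CS470 → CS330 → CS301 → CS230 → CS250 → CS470, length 5.

5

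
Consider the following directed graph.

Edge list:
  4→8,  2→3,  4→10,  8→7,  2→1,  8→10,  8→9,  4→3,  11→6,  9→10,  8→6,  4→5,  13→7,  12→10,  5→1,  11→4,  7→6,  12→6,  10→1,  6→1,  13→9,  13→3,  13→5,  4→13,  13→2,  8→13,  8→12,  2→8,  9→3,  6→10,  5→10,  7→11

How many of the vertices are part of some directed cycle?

6

A vertex is on a directed cycle iff it belongs to a strongly connected component of size ≥ 2 (or has a self-loop).
The vertices on cycles are {2, 4, 7, 8, 11, 13} — 6 in total.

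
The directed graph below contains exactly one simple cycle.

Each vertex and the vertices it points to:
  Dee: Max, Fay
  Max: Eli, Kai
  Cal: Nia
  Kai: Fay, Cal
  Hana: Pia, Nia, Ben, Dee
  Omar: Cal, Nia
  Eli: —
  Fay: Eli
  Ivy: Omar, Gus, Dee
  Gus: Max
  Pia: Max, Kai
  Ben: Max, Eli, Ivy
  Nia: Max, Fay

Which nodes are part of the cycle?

DFS with gray/black marking from Cal:
Cal gray
  Nia gray
    Max gray
      Eli gray
      Eli black
      Kai gray
        Fay gray
          Fay→Eli: Eli black — skip
        Fay black
        Kai→Cal: Cal is gray → back edge
Back edge closes the cycle Cal → Nia → Max → Kai → Cal; its vertices are {Cal, Kai, Max, Nia}.

Cal, Kai, Max, Nia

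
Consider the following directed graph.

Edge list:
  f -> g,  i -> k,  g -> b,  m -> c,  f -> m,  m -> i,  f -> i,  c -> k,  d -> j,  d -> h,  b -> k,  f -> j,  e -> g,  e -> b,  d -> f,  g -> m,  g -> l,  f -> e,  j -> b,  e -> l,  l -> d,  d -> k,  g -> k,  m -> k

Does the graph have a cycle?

DFS with white/gray/black marking, starting from d:
d gray
  h gray
  h black
  k gray
  k black
  f gray
    g gray
      m gray
        c gray
          c→k: k black — skip
        c black
        m→k: k black — skip
        i gray
          i→k: k black — skip
        i black
      m black
      l gray
        l→d: d is gray → back edge
Back edge found, so a cycle exists: d → f → g → l → d.

Yes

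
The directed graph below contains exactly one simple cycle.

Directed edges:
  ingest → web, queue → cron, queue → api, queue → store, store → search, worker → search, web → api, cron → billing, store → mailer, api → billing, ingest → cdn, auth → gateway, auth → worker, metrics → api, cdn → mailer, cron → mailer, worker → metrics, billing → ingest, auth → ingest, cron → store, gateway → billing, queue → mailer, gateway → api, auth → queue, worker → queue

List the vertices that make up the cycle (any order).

DFS with gray/black marking from ingest:
ingest gray
  web gray
    api gray
      billing gray
        billing→ingest: ingest is gray → back edge
Back edge closes the cycle ingest → web → api → billing → ingest; its vertices are {api, web, ingest, billing}.

api, web, ingest, billing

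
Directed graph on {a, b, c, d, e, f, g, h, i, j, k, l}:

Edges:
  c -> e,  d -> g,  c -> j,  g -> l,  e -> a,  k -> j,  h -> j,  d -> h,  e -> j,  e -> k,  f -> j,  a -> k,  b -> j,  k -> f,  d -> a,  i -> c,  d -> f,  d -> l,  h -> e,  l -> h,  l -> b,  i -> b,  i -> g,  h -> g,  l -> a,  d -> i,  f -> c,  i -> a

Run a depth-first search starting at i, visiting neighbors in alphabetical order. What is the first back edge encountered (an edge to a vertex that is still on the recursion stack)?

DFS from i (visiting neighbors in alphabetical order); mark gray on enter, black on exit:
i gray
  a gray
    k gray
      f gray
        c gray
          e gray
            e→a: a is gray → back edge
First back edge: e → a.

e→a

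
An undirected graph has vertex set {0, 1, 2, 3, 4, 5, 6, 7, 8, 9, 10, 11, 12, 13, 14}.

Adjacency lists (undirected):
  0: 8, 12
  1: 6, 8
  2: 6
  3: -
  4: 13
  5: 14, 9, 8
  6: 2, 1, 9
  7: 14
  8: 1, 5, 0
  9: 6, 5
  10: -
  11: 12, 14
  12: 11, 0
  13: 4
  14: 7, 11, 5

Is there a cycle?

Yes

DFS, tracking each vertex's parent; an edge to a visited non-parent vertex closes a cycle.
Start from 5:
visit 5 (parent –)
  visit 14 (parent 5)
    visit 7 (parent 14)
      7–14: parent, skip
    visit 11 (parent 14)
      visit 12 (parent 11)
        12–11: parent, skip
        visit 0 (parent 12)
          visit 8 (parent 0)
            visit 1 (parent 8)
              visit 6 (parent 1)
                visit 2 (parent 6)
                  2–6: parent, skip
                6–1: parent, skip
                visit 9 (parent 6)
                  9–6: parent, skip
                  9–5: 5 visited and ≠ parent → cycle
Cycle: 5 – 14 – 11 – 12 – 0 – 8 – 1 – 6 – 9 – 5.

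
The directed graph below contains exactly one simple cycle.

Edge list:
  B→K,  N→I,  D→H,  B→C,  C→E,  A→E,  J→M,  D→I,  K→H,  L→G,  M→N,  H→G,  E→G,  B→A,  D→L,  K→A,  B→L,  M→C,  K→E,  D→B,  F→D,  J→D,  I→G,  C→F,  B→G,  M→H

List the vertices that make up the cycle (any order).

B, C, D, F

DFS with gray/black marking from D:
D gray
  H gray
    G gray
    G black
  H black
  L gray
    L→G: G black — skip
  L black
  I gray
    I→G: G black — skip
  I black
  B gray
    B→L: L black — skip
    B→G: G black — skip
    K gray
      E gray
        E→G: G black — skip
      E black
      A gray
        A→E: E black — skip
      A black
      K→H: H black — skip
    K black
    C gray
      F gray
        F→D: D is gray → back edge
Back edge closes the cycle D → B → C → F → D; its vertices are {B, C, D, F}.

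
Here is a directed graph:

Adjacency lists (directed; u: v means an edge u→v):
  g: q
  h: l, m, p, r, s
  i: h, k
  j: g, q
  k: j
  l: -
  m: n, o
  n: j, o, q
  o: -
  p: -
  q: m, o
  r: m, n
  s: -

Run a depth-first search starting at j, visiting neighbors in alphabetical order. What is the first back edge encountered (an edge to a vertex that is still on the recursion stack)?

DFS from j (visiting neighbors in alphabetical order); mark gray on enter, black on exit:
j gray
  g gray
    q gray
      m gray
        n gray
          n→j: j is gray → back edge
First back edge: n → j.

n->j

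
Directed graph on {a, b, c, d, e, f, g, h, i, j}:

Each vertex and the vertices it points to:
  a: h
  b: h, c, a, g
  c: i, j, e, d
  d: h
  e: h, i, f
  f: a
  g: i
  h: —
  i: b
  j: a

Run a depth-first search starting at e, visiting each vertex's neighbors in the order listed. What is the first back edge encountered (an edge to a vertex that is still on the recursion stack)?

c→i

DFS from e (visiting each vertex's neighbors in the order listed); mark gray on enter, black on exit:
e gray
  h gray
  h black
  i gray
    b gray
      b→h: h black — skip
      c gray
        c→i: i is gray → back edge
First back edge: c → i.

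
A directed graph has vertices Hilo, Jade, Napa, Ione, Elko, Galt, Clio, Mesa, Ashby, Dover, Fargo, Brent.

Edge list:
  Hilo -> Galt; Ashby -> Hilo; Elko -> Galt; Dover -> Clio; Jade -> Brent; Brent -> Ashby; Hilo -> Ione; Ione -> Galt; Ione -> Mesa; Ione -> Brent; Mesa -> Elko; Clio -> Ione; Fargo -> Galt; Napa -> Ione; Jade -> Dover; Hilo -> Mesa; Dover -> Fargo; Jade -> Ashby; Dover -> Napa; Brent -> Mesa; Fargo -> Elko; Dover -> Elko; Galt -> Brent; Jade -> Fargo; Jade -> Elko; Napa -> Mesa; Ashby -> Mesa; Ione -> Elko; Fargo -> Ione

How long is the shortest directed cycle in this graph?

4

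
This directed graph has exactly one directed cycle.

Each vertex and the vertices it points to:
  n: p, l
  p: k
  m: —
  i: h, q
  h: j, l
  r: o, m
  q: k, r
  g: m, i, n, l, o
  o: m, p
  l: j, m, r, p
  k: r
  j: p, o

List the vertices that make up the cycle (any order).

k, o, p, r

DFS with gray/black marking from p:
p gray
  k gray
    r gray
      o gray
        m gray
        m black
        o→p: p is gray → back edge
Back edge closes the cycle p → k → r → o → p; its vertices are {k, o, p, r}.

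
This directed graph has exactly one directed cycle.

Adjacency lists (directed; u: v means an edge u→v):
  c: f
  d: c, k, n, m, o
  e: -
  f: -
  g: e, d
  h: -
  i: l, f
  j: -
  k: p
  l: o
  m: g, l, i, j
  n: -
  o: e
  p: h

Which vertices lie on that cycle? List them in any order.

d, g, m

DFS with gray/black marking from d:
d gray
  c gray
    f gray
    f black
  c black
  k gray
    p gray
      h gray
      h black
    p black
  k black
  n gray
  n black
  m gray
    g gray
      e gray
      e black
      g→d: d is gray → back edge
Back edge closes the cycle d → m → g → d; its vertices are {d, g, m}.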